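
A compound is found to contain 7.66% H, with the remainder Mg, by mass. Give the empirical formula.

Assume 100 g: 7.66 g H, 92.34 g Mg.
H: 7.66 g ÷ 1.008 g/mol = 7.599 mol
Mg: 92.34 g ÷ 24.31 g/mol = 3.798 mol
Smallest is Mg at 3.798 mol; normalising gives H 2.001, Mg 1.000
≈ 2:1 → H2Mg

H2Mg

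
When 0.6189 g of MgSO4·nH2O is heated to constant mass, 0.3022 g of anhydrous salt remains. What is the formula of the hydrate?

Mass of water lost = 0.6189 − 0.3022 = 0.3167 g → 0.3167 / 18.02 = 0.01757 mol H2O
Molar mass of MgSO4 = 120.38 g/mol → mol MgSO4 = 0.3022 / 120.38 = 0.00251
n = 0.01757 / 0.00251 = 7.00 ≈ 7 → MgSO4·7H2O

MgSO4·7H2O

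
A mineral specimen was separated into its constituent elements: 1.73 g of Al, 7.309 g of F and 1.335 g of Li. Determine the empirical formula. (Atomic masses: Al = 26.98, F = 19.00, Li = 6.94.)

AlF6Li3

n(Al) = 1.73/26.98 = 0.06412, n(F) = 7.309/19.00 = 0.3847, n(Li) = 1.335/6.94 = 0.1924
Divide by the smallest (0.06412 mol Al): Al 1.000, F 5.999, Li 3.000
≈ 1:6:3 → AlF6Li3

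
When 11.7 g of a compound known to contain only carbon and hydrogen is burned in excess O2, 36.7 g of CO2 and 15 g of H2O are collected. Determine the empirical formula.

mol C = 36.7 / 44.01 = 0.8339; mass C = 0.8339 × 12.01 = 10.02 g
mol H = 2 × (15 / 18.02) = 1.665; mass H = 1.665 × 1.008 = 1.678 g
Smallest is C at 0.8339 mol; normalising gives C 1.000, H 1.996
Ratio ≈ 1:2, so the empirical formula is CH2

CH2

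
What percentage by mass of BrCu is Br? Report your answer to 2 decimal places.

Molar mass = 1(79.90) + 1(63.55) = 143.450 g/mol
Mass of Br per mole = 1 × 79.90 = 79.900 g
% Br = 79.900 / 143.450 × 100 = 55.70%

55.70%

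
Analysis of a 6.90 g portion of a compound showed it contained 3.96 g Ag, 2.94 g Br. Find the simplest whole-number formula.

AgBr

n(Ag) = 3.96/107.87 = 0.03671, n(Br) = 2.94/79.90 = 0.0368
Divide by the smallest (0.03671 mol Ag): Ag 1.000, Br 1.002
→ AgBr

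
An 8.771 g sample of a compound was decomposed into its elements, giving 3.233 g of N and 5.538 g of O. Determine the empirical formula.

N2O3

n(N) = 3.233/14.01 = 0.2308, n(O) = 5.538/16.00 = 0.3461
Divide by the smallest (0.2308 mol N): N 1.000, O 1.500
Multiply by 2: N 2.00, O 3.00 → N2O3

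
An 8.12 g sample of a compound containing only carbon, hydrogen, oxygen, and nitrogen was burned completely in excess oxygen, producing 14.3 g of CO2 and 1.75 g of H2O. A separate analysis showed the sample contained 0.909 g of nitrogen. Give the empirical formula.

mol C = 14.3 / 44.01 = 0.3249; mass C = 0.3249 × 12.01 = 3.902 g
mol H = 2 × (1.75 / 18.02) = 0.1942; mass H = 0.1942 × 1.008 = 0.1958 g
mol N = 0.909 / 14.01 = 0.06488
mass O = 8.12 − (5.007) = 3.113 g → mol O = 0.1946
Divide by the smallest (0.06488 mol N): C 5.008, H 2.994, N 1.000, O 2.999
→ C5H3NO3

C5H3NO3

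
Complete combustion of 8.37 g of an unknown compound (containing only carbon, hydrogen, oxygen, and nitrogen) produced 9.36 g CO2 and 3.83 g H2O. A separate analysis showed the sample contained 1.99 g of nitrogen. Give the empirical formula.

mol C = 9.36 / 44.01 = 0.2127; mass C = 0.2127 × 12.01 = 2.554 g
mol H = 2 × (3.83 / 18.02) = 0.4251; mass H = 0.4251 × 1.008 = 0.4285 g
mol N = 1.99 / 14.01 = 0.1420
mass O = 8.37 − (4.973) = 3.397 g → mol O = 0.2123
Divide by the smallest (0.142 mol N): C 1.497, H 2.993, N 1.000, O 1.495
×2: C 2.99, H 5.99, N 2.00, O 2.99 → C3H6N2O3

C3H6N2O3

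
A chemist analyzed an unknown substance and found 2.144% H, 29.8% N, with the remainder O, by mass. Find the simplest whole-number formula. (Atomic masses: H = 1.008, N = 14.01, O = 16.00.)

HNO2

Assume 100 g: 2.144 g H, 29.8 g N, 68.056 g O.
n(H) = 2.144/1.008 = 2.127, n(N) = 29.8/14.01 = 2.127, n(O) = 68.056/16.00 = 4.253
Divide by the smallest (2.127 mol H): H 1.000, N 1.000, O 2.000
→ HNO2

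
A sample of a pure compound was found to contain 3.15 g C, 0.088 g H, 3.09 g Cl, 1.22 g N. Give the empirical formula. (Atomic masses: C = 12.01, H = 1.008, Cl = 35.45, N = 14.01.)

Moles — C: 3.15 / 12.01 = 0.2623 mol; H: 0.088 / 1.008 = 0.0873 mol; Cl: 3.09 / 35.45 = 0.08717 mol; N: 1.22 / 14.01 = 0.08708 mol
Ratios (÷ 0.08708): C 3.012, H 1.003, Cl 1.001, N 1.000
→ C3HClN

C3HClN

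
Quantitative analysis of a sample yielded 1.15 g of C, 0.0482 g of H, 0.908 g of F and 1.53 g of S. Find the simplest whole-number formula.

n(C) = 1.15/12.01 = 0.09575, n(H) = 0.0482/1.008 = 0.04782, n(F) = 0.908/19.00 = 0.04779, n(S) = 1.53/32.07 = 0.04771
Divide by the smallest (0.04771 mol S): C 2.007, H 1.002, F 1.002, S 1.000
≈ 2:1:1:1 → C2HFS

C2HFS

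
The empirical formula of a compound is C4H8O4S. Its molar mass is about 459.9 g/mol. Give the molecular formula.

C12H24O12S3

Empirical-formula mass = 152.17 g/mol
n = 459.9 / 152.17 = 3.02 ≈ 3
Molecular formula = (C4H8O4S)3 = C12H24O12S3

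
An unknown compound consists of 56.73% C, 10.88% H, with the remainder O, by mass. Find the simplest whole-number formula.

C7H16O3

Assume 100 g: 56.73 g C, 10.88 g H, 32.39 g O.
C: 56.73 g ÷ 12.01 g/mol = 4.724 mol
H: 10.88 g ÷ 1.008 g/mol = 10.79 mol
O: 32.39 g ÷ 16.00 g/mol = 2.024 mol
Smallest is O at 2.024 mol; normalising gives C 2.333, H 5.332, O 1.000
Multiply by 3: C 7.00, H 16.00, O 3.00 → C7H16O3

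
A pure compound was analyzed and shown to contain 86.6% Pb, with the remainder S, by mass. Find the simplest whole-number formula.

PbS

Assume 100 g: 86.6 g Pb, 13.4 g S.
n(Pb) = 86.6/207.2 = 0.418, n(S) = 13.4/32.07 = 0.4178
Ratios (÷ 0.4178): Pb 1.000, S 1.000
≈ 1:1 → PbS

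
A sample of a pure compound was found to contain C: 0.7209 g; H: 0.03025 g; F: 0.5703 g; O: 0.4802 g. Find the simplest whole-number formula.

Moles — C: 0.7209 / 12.01 = 0.06002 mol; H: 0.03025 / 1.008 = 0.03001 mol; F: 0.5703 / 19.00 = 0.03002 mol; O: 0.4802 / 16.00 = 0.03001 mol
Ratios (÷ 0.03001): C 2.000, H 1.000, F 1.000, O 1.000
Ratio ≈ 2:1:1:1, so the empirical formula is C2HFO

C2HFO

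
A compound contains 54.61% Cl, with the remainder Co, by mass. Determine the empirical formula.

Cl2Co

Assume 100 g: 54.61 g Cl, 45.39 g Co.
Cl: 54.61 g ÷ 35.45 g/mol = 1.54 mol
Co: 45.39 g ÷ 58.93 g/mol = 0.7702 mol
Divide by the smallest (0.7702 mol Co): Cl 2.000, Co 1.000
≈ 2:1 → Cl2Co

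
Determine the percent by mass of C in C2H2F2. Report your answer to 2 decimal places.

37.51%

Molar mass = 2(12.01) + 2(1.008) + 2(19.00) = 64.036 g/mol
Mass of C per mole = 2 × 12.01 = 24.020 g
% C = 24.020 / 64.036 × 100 = 37.51%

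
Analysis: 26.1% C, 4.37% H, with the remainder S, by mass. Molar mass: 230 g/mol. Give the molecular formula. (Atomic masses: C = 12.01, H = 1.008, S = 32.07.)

C5H10S5

Assume 100 g: 26.1 g C, 4.37 g H, 69.53 g S.
C: 26.1 g ÷ 12.01 g/mol = 2.173 mol
H: 4.37 g ÷ 1.008 g/mol = 4.335 mol
S: 69.53 g ÷ 32.07 g/mol = 2.168 mol
Smallest is S at 2.168 mol; normalising gives C 1.002, H 2.000, S 1.000
Ratio ≈ 1:2:1, so the empirical formula is CH2S
Empirical-formula mass = 46.10 g/mol
n = 230 / 46.10 = 4.99 ≈ 5
Molecular formula = (CH2S)×5 = C5H10S5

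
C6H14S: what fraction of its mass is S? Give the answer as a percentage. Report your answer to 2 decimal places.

27.12%

Molar mass = 6(12.01) + 14(1.008) + 1(32.07) = 118.242 g/mol
Mass of S per mole = 1 × 32.07 = 32.070 g
% S = 32.070 / 118.242 × 100 = 27.12%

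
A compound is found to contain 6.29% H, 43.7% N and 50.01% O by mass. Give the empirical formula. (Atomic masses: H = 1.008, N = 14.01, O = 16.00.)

H2NO

Assume 100 g: 6.29 g H, 43.7 g N, 50.01 g O.
H: 6.29 g ÷ 1.008 g/mol = 6.24 mol
N: 43.7 g ÷ 14.01 g/mol = 3.119 mol
O: 50.01 g ÷ 16.00 g/mol = 3.126 mol
Smallest is N at 3.119 mol; normalising gives H 2.001, N 1.000, O 1.002
Ratio ≈ 2:1:1, so the empirical formula is H2NO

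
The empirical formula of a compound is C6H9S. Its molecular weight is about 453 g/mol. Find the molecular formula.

Empirical-formula mass = 113.20 g/mol
n = 453 / 113.20 = 4.00 ≈ 4
Molecular formula = (C6H9S)4 = C24H36S4

C24H36S4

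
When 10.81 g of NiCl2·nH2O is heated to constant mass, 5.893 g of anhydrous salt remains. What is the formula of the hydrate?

Mass of water lost = 10.81 − 5.893 = 4.917 g → 4.917 / 18.02 = 0.2729 mol H2O
Molar mass of NiCl2 = 129.59 g/mol → mol NiCl2 = 5.893 / 129.59 = 0.04547
n = 0.2729 / 0.04547 = 6.00 ≈ 6 → NiCl2·6H2O

NiCl2·6H2O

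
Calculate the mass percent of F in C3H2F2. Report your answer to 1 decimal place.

Molar mass = 3(12.01) + 2(1.008) + 2(19.00) = 76.046 g/mol
Mass of F per mole = 2 × 19.00 = 38.000 g
% F = 38.000 / 76.046 × 100 = 50.0%

50.0%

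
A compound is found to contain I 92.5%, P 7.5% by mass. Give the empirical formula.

Assume 100 g: 92.5 g I, 7.5 g P.
I: 92.5 g ÷ 126.90 g/mol = 0.7289 mol
P: 7.5 g ÷ 30.97 g/mol = 0.2422 mol
Ratios (÷ 0.2422): I 3.010, P 1.000
Ratio ≈ 3:1, so the empirical formula is I3P

I3P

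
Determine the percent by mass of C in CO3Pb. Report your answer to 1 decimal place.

4.5%

Molar mass = 1(12.01) + 3(16.00) + 1(207.2) = 267.210 g/mol
Mass of C per mole = 1 × 12.01 = 12.010 g
% C = 12.010 / 267.210 × 100 = 4.5%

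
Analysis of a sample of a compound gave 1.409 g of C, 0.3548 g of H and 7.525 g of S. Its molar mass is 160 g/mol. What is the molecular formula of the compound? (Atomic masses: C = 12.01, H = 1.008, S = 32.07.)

C2H6S4

n(C) = 1.409/12.01 = 0.1173, n(H) = 0.3548/1.008 = 0.352, n(S) = 7.525/32.07 = 0.2346
Ratios (÷ 0.1173): C 1.000, H 3.000, S 2.000
Ratio ≈ 1:3:2, so the empirical formula is CH3S2
Empirical-formula mass = 79.17 g/mol
n = 160 / 79.17 = 2.02 ≈ 2
Molecular formula = (CH3S2)×2 = C2H6S4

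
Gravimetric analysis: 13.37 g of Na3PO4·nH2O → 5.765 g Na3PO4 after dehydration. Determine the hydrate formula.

Mass of water lost = 13.37 − 5.765 = 7.605 g → 7.605 / 18.02 = 0.422 mol H2O
Molar mass of Na3PO4 = 163.94 g/mol → mol Na3PO4 = 5.765 / 163.94 = 0.03517
n = 0.422 / 0.03517 = 12.00 ≈ 12 → Na3PO4·12H2O

Na3PO4·12H2O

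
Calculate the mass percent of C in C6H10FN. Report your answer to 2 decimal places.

62.58%

Molar mass = 6(12.01) + 10(1.008) + 1(19.00) + 1(14.01) = 115.150 g/mol
Mass of C per mole = 6 × 12.01 = 72.060 g
% C = 72.060 / 115.150 × 100 = 62.58%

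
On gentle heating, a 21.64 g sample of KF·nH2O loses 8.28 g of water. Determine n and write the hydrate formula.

Mass of anhydrous KF = 21.64 − 8.28 = 13.36 g
mol H2O = 8.28 / 18.02 = 0.4595
Molar mass of KF = 58.10 g/mol → mol KF = 13.36 / 58.10 = 0.2299
n = 0.4595 / 0.2299 = 2.00 ≈ 2 → KF·2H2O

KF·2H2O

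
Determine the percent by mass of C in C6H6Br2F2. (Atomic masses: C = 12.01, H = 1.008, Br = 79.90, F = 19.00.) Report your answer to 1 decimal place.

26.1%

Molar mass = 6(12.01) + 6(1.008) + 2(79.90) + 2(19.00) = 275.908 g/mol
Mass of C per mole = 6 × 12.01 = 72.060 g
% C = 72.060 / 275.908 × 100 = 26.1%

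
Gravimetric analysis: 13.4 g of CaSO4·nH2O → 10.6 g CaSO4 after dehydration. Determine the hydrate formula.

CaSO4·2H2O

Mass of water lost = 13.4 − 10.6 = 2.8 g → 2.8 / 18.02 = 0.1554 mol H2O
Molar mass of CaSO4 = 136.15 g/mol → mol CaSO4 = 10.6 / 136.15 = 0.07786
n = 0.1554 / 0.07786 = 2.00 ≈ 2 → CaSO4·2H2O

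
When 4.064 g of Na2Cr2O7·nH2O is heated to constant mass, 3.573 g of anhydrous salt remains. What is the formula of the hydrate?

Mass of water lost = 4.064 − 3.573 = 0.491 g → 0.491 / 18.02 = 0.02725 mol H2O
Molar mass of Na2Cr2O7 = 261.98 g/mol → mol Na2Cr2O7 = 3.573 / 261.98 = 0.01364
n = 0.02725 / 0.01364 = 2.00 ≈ 2 → Na2Cr2O7·2H2O

Na2Cr2O7·2H2O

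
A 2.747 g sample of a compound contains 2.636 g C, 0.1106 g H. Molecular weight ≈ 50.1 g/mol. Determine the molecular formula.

Moles — C: 2.636 / 12.01 = 0.2195 mol; H: 0.1106 / 1.008 = 0.1097 mol
Smallest is H at 0.1097 mol; normalising gives C 2.000, H 1.000
Ratio ≈ 2:1, so the empirical formula is C2H
Empirical-formula mass = 25.03 g/mol
n = 50.1 / 25.03 = 2.00 ≈ 2
Molecular formula = (C2H)×2 = C4H2

C4H2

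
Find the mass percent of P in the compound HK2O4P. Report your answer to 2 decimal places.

Molar mass = 1(1.008) + 2(39.10) + 4(16.00) + 1(30.97) = 174.178 g/mol
Mass of P per mole = 1 × 30.97 = 30.970 g
% P = 30.970 / 174.178 × 100 = 17.78%

17.78%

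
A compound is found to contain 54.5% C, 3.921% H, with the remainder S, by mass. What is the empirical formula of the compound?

C7H6S2

Assume 100 g: 54.5 g C, 3.921 g H, 41.579 g S.
Moles — C: 54.5 / 12.01 = 4.538 mol; H: 3.921 / 1.008 = 3.89 mol; S: 41.579 / 32.07 = 1.297 mol
Ratios (÷ 1.297): C 3.500, H 3.000, S 1.000
×2: C 7.00, H 6.00, S 2.00 → C7H6S2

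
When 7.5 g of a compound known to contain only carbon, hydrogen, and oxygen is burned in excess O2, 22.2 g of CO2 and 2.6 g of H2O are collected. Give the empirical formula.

C7H4O

mol C = 22.2 / 44.01 = 0.5044; mass C = 0.5044 × 12.01 = 6.058 g
mol H = 2 × (2.6 / 18.02) = 0.2886; mass H = 0.2886 × 1.008 = 0.2909 g
mass O = 7.5 − (6.349) = 1.151 g → mol O = 0.07193
Ratios (÷ 0.07193): C 7.013, H 4.012, O 1.000
≈ 7:4:1 → C7H4O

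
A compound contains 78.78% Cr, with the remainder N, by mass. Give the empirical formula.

CrN

Assume 100 g: 78.78 g Cr, 21.22 g N.
Cr: 78.78 g ÷ 52.00 g/mol = 1.515 mol
N: 21.22 g ÷ 14.01 g/mol = 1.515 mol
Smallest is N at 1.515 mol; normalising gives Cr 1.000, N 1.000
≈ 1:1 → CrN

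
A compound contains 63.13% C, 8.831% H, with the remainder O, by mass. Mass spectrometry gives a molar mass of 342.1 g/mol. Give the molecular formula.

C18H30O6

Assume 100 g: 63.13 g C, 8.831 g H, 28.039 g O.
n(C) = 63.13/12.01 = 5.256, n(H) = 8.831/1.008 = 8.761, n(O) = 28.039/16.00 = 1.752
Ratios (÷ 1.752): C 3.000, H 4.999, O 1.000
Ratio ≈ 3:5:1, so the empirical formula is C3H5O
Empirical-formula mass = 57.07 g/mol
n = 342.1 / 57.07 = 5.99 ≈ 6
Molecular formula = (C3H5O)×6 = C18H30O6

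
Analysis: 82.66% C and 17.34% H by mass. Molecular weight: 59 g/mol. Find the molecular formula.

C4H10

Assume 100 g: 82.66 g C, 17.34 g H.
Moles — C: 82.66 / 12.01 = 6.883 mol; H: 17.34 / 1.008 = 17.2 mol
Ratios (÷ 6.883): C 1.000, H 2.499
Multiply by 2: C 2.00, H 5.00 → C2H5
Empirical-formula mass = 29.06 g/mol
n = 59 / 29.06 = 2.03 ≈ 2
Molecular formula = (C2H5)×2 = C4H10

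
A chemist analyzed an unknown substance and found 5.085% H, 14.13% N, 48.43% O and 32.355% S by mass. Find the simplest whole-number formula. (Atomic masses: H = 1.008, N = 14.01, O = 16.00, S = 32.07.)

Assume 100 g: 5.085 g H, 14.13 g N, 48.43 g O, 32.355 g S.
H: 5.085 g ÷ 1.008 g/mol = 5.045 mol
N: 14.13 g ÷ 14.01 g/mol = 1.009 mol
O: 48.43 g ÷ 16.00 g/mol = 3.027 mol
S: 32.355 g ÷ 32.07 g/mol = 1.009 mol
Divide by the smallest (1.009 mol N): H 5.002, N 1.000, O 3.001, S 1.000
≈ 5:1:3:1 → H5NO3S

H5NO3S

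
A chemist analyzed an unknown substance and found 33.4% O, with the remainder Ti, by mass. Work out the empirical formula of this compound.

Assume 100 g: 33.4 g O, 66.6 g Ti.
n(O) = 33.4/16.00 = 2.087, n(Ti) = 66.6/47.87 = 1.391
Divide by the smallest (1.391 mol Ti): O 1.500, Ti 1.000
Scaling by 2: O 3.00, Ti 2.00 → O3Ti2

O3Ti2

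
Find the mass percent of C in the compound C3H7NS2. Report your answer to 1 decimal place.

29.7%

Molar mass = 3(12.01) + 7(1.008) + 1(14.01) + 2(32.07) = 121.236 g/mol
Mass of C per mole = 3 × 12.01 = 36.030 g
% C = 36.030 / 121.236 × 100 = 29.7%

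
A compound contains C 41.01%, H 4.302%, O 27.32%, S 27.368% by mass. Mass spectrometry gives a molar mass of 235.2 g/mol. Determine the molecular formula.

Assume 100 g: 41.01 g C, 4.302 g H, 27.32 g O, 27.368 g S.
n(C) = 41.01/12.01 = 3.415, n(H) = 4.302/1.008 = 4.268, n(O) = 27.32/16.00 = 1.708, n(S) = 27.368/32.07 = 0.8534
Divide by the smallest (0.8534 mol S): C 4.001, H 5.001, O 2.001, S 1.000
≈ 4:5:2:1 → C4H5O2S
Empirical-formula mass = 117.15 g/mol
n = 235.2 / 117.15 = 2.01 ≈ 2
Molecular formula = (C4H5O2S)×2 = C8H10O4S2

C8H10O4S2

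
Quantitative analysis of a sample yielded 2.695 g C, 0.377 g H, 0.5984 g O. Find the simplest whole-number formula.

C6H10O

Moles — C: 2.695 / 12.01 = 0.2244 mol; H: 0.377 / 1.008 = 0.374 mol; O: 0.5984 / 16.00 = 0.0374 mol
Divide by the smallest (0.0374 mol O): C 6.000, H 10.000, O 1.000
→ C6H10O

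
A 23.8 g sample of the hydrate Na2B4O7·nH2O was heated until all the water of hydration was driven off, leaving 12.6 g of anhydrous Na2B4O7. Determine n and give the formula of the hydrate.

Na2B4O7·10H2O

Mass of water lost = 23.8 − 12.6 = 11.2 g → 11.2 / 18.02 = 0.6215 mol H2O
Molar mass of Na2B4O7 = 201.22 g/mol → mol Na2B4O7 = 12.6 / 201.22 = 0.06262
n = 0.6215 / 0.06262 = 9.93 ≈ 10 → Na2B4O7·10H2O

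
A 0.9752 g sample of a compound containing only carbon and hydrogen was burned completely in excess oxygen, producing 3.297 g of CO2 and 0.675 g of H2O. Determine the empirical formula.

mol C = 3.297 / 44.01 = 0.07491; mass C = 0.07491 × 12.01 = 0.8997 g
mol H = 2 × (0.675 / 18.02) = 0.07492; mass H = 0.07492 × 1.008 = 0.07552 g
Smallest is C at 0.07491 mol; normalising gives C 1.000, H 1.000
→ CH

CH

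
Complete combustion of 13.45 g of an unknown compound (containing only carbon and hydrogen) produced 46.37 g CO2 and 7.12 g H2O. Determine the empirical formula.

mol C = 46.37 / 44.01 = 1.054; mass C = 1.054 × 12.01 = 12.65 g
mol H = 2 × (7.12 / 18.02) = 0.7902; mass H = 0.7902 × 1.008 = 0.7966 g
Ratios (÷ 0.7902): C 1.333, H 1.000
×3: C 4.00, H 3.00 → C4H3

C4H3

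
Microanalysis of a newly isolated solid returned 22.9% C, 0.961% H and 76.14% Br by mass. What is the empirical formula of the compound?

C2HBr

Assume 100 g: 22.9 g C, 0.961 g H, 76.14 g Br.
n(C) = 22.9/12.01 = 1.907, n(H) = 0.961/1.008 = 0.9534, n(Br) = 76.14/79.90 = 0.9529
Ratios (÷ 0.9529): C 2.001, H 1.000, Br 1.000
→ C2HBr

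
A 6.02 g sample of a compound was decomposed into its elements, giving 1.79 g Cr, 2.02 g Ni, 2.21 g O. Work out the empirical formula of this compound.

CrNiO4

Cr: 1.79 g ÷ 52.00 g/mol = 0.03442 mol
Ni: 2.02 g ÷ 58.69 g/mol = 0.03442 mol
O: 2.21 g ÷ 16.00 g/mol = 0.1381 mol
Ratios (÷ 0.03442): Cr 1.000, Ni 1.000, O 4.013
≈ 1:1:4 → CrNiO4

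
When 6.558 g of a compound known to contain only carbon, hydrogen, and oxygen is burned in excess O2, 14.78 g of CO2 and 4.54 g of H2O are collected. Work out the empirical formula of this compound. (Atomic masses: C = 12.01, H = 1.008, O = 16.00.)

mol C = 14.78 / 44.01 = 0.3358; mass C = 0.3358 × 12.01 = 4.033 g
mol H = 2 × (4.54 / 18.02) = 0.5039; mass H = 0.5039 × 1.008 = 0.5079 g
mass O = 6.558 − (4.541) = 2.017 g → mol O = 0.1260
Ratios (÷ 0.126): C 2.664, H 3.998, O 1.000
Multiply by 3: C 7.99, H 11.99, O 3.00 → C8H12O3

C8H12O3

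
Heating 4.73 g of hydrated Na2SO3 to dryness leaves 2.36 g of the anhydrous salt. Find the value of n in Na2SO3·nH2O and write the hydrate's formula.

Na2SO3·7H2O

Mass of water lost = 4.73 − 2.36 = 2.37 g → 2.37 / 18.02 = 0.1315 mol H2O
Molar mass of Na2SO3 = 126.05 g/mol → mol Na2SO3 = 2.36 / 126.05 = 0.01872
n = 0.1315 / 0.01872 = 7.02 ≈ 7 → Na2SO3·7H2O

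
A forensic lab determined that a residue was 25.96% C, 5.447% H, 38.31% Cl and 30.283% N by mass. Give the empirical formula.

Assume 100 g: 25.96 g C, 5.447 g H, 38.31 g Cl, 30.283 g N.
C: 25.96 g ÷ 12.01 g/mol = 2.162 mol
H: 5.447 g ÷ 1.008 g/mol = 5.404 mol
Cl: 38.31 g ÷ 35.45 g/mol = 1.081 mol
N: 30.283 g ÷ 14.01 g/mol = 2.162 mol
Divide by the smallest (1.081 mol Cl): C 2.000, H 5.000, Cl 1.000, N 2.000
Ratio ≈ 2:5:1:2, so the empirical formula is C2H5ClN2

C2H5ClN2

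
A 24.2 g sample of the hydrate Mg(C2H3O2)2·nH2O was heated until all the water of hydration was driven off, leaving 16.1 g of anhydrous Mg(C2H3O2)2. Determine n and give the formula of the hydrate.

Mass of water lost = 24.2 − 16.1 = 8.1 g → 8.1 / 18.02 = 0.4495 mol H2O
Molar mass of Mg(C2H3O2)2 = 142.40 g/mol → mol Mg(C2H3O2)2 = 16.1 / 142.40 = 0.1131
n = 0.4495 / 0.1131 = 3.98 ≈ 4 → Mg(C2H3O2)2·4H2O

Mg(C2H3O2)2·4H2O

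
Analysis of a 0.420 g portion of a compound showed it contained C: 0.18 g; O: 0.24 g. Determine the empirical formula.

CO

n(C) = 0.18/12.01 = 0.01499, n(O) = 0.24/16.00 = 0.015
Divide by the smallest (0.01499 mol C): C 1.000, O 1.001
→ CO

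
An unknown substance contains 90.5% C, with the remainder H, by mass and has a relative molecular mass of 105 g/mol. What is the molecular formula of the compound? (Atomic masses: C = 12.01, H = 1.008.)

C8H10

Assume 100 g: 90.5 g C, 9.5 g H.
C: 90.5 g ÷ 12.01 g/mol = 7.535 mol
H: 9.5 g ÷ 1.008 g/mol = 9.425 mol
Divide by the smallest (7.535 mol C): C 1.000, H 1.251
Multiply by 4: C 4.00, H 5.00 → C4H5
Empirical-formula mass = 53.08 g/mol
n = 105 / 53.08 = 1.98 ≈ 2
Molecular formula = (C4H5)×2 = C8H10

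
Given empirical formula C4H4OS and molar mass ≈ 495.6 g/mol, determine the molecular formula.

C20H20O5S5

Empirical-formula mass = 100.14 g/mol
n = 495.6 / 100.14 = 4.95 ≈ 5
Molecular formula = (C4H4OS)5 = C20H20O5S5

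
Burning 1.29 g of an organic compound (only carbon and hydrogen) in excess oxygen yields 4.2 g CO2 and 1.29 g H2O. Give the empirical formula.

C2H3

mol C = 4.2 / 44.01 = 0.09543; mass C = 0.09543 × 12.01 = 1.146 g
mol H = 2 × (1.29 / 18.02) = 0.1432; mass H = 0.1432 × 1.008 = 0.1443 g
Smallest is C at 0.09543 mol; normalising gives C 1.000, H 1.500
Scaling by 2: C 2.00, H 3.00 → C2H3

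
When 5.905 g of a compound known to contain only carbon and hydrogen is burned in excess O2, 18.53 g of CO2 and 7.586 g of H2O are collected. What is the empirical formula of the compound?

mol C = 18.53 / 44.01 = 0.4210; mass C = 0.4210 × 12.01 = 5.057 g
mol H = 2 × (7.586 / 18.02) = 0.8420; mass H = 0.8420 × 1.008 = 0.8487 g
Smallest is C at 0.421 mol; normalising gives C 1.000, H 2.000
≈ 1:2 → CH2

CH2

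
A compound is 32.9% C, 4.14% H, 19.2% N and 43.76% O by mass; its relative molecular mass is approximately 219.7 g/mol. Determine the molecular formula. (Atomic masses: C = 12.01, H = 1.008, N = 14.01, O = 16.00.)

C6H9N3O6

Assume 100 g: 32.9 g C, 4.14 g H, 19.2 g N, 43.76 g O.
C: 32.9 g ÷ 12.01 g/mol = 2.739 mol
H: 4.14 g ÷ 1.008 g/mol = 4.107 mol
N: 19.2 g ÷ 14.01 g/mol = 1.37 mol
O: 43.76 g ÷ 16.00 g/mol = 2.735 mol
Divide by the smallest (1.37 mol N): C 1.999, H 2.997, N 1.000, O 1.996
Ratio ≈ 2:3:1:2, so the empirical formula is C2H3NO2
Empirical-formula mass = 73.05 g/mol
n = 219.7 / 73.05 = 3.01 ≈ 3
Molecular formula = (C2H3NO2)×3 = C6H9N3O6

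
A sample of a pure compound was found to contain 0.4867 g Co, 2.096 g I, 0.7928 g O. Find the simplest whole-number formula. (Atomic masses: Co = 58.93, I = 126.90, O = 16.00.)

CoI2O6

n(Co) = 0.4867/58.93 = 0.008259, n(I) = 2.096/126.90 = 0.01652, n(O) = 0.7928/16.00 = 0.04955
Smallest is Co at 0.008259 mol; normalising gives Co 1.000, I 2.000, O 6.000
≈ 1:2:6 → CoI2O6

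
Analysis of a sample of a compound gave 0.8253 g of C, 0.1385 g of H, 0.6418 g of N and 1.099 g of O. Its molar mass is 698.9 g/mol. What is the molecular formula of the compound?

C18H36N12O18

n(C) = 0.8253/12.01 = 0.06872, n(H) = 0.1385/1.008 = 0.1374, n(N) = 0.6418/14.01 = 0.04581, n(O) = 1.099/16.00 = 0.06869
Divide by the smallest (0.04581 mol N): C 1.500, H 2.999, N 1.000, O 1.499
Multiply by 2: C 3.00, H 6.00, N 2.00, O 3.00 → C3H6N2O3
Empirical-formula mass = 118.10 g/mol
n = 698.9 / 118.10 = 5.92 ≈ 6
Molecular formula = (C3H6N2O3)×6 = C18H36N12O18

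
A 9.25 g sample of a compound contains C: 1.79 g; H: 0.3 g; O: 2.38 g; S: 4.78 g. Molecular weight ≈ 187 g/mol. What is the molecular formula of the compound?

n(C) = 1.79/12.01 = 0.149, n(H) = 0.3/1.008 = 0.2976, n(O) = 2.38/16.00 = 0.1487, n(S) = 4.78/32.07 = 0.149
Smallest is O at 0.1487 mol; normalising gives C 1.002, H 2.001, O 1.000, S 1.002
≈ 1:2:1:1 → CH2OS
Empirical-formula mass = 62.10 g/mol
n = 187 / 62.10 = 3.01 ≈ 3
Molecular formula = (CH2OS)×3 = C3H6O3S3

C3H6O3S3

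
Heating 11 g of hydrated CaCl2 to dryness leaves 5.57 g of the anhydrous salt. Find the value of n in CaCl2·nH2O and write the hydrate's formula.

Mass of water lost = 11 − 5.57 = 5.43 g → 5.43 / 18.02 = 0.3013 mol H2O
Molar mass of CaCl2 = 110.98 g/mol → mol CaCl2 = 5.57 / 110.98 = 0.05019
n = 0.3013 / 0.05019 = 6.00 ≈ 6 → CaCl2·6H2O

CaCl2·6H2O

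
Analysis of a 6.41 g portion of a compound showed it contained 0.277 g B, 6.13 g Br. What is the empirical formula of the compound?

Moles — B: 0.277 / 10.81 = 0.02562 mol; Br: 6.13 / 79.90 = 0.07672 mol
Smallest is B at 0.02562 mol; normalising gives B 1.000, Br 2.994
→ BBr3

BBr3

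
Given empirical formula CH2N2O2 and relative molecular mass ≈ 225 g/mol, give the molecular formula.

C3H6N6O6

Empirical-formula mass = 74.05 g/mol
n = 225 / 74.05 = 3.04 ≈ 3
Molecular formula = (CH2N2O2)3 = C3H6N6O6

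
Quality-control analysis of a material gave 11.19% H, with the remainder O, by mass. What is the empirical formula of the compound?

Assume 100 g: 11.19 g H, 88.81 g O.
Moles — H: 11.19 / 1.008 = 11.1 mol; O: 88.81 / 16.00 = 5.551 mol
Divide by the smallest (5.551 mol O): H 2.000, O 1.000
→ H2O

H2O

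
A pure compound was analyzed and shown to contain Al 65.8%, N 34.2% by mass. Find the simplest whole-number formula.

AlN

Assume 100 g: 65.8 g Al, 34.2 g N.
Moles — Al: 65.8 / 26.98 = 2.439 mol; N: 34.2 / 14.01 = 2.441 mol
Ratios (÷ 2.439): Al 1.000, N 1.001
→ AlN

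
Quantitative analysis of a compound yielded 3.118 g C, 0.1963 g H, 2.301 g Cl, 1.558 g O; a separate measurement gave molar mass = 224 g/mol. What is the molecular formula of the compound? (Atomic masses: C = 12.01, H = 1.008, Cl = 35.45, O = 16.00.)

C8H6Cl2O3

C: 3.118 g ÷ 12.01 g/mol = 0.2596 mol
H: 0.1963 g ÷ 1.008 g/mol = 0.1947 mol
Cl: 2.301 g ÷ 35.45 g/mol = 0.06491 mol
O: 1.558 g ÷ 16.00 g/mol = 0.09738 mol
Ratios (÷ 0.06491): C 4.000, H 3.000, Cl 1.000, O 1.500
Multiply by 2: C 8.00, H 6.00, Cl 2.00, O 3.00 → C8H6Cl2O3
Empirical-formula mass = 221.03 g/mol
n = 224 / 221.03 = 1.01 ≈ 1
Molecular formula = empirical formula = C8H6Cl2O3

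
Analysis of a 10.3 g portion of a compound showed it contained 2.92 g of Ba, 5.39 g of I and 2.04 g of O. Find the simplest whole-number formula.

n(Ba) = 2.92/137.33 = 0.02126, n(I) = 5.39/126.90 = 0.04247, n(O) = 2.04/16.00 = 0.1275
Smallest is Ba at 0.02126 mol; normalising gives Ba 1.000, I 1.998, O 5.996
Ratio ≈ 1:2:6, so the empirical formula is BaI2O6

BaI2O6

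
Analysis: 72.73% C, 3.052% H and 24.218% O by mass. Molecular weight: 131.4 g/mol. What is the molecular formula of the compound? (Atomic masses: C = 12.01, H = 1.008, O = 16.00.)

C8H4O2

Assume 100 g: 72.73 g C, 3.052 g H, 24.218 g O.
Moles — C: 72.73 / 12.01 = 6.056 mol; H: 3.052 / 1.008 = 3.028 mol; O: 24.218 / 16.00 = 1.514 mol
Ratios (÷ 1.514): C 4.001, H 2.000, O 1.000
→ C4H2O
Empirical-formula mass = 66.06 g/mol
n = 131.4 / 66.06 = 1.99 ≈ 2
Molecular formula = (C4H2O)×2 = C8H4O2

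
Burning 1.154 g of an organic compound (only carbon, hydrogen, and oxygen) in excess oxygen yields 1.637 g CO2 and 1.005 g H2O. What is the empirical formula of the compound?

CH3O

mol C = 1.637 / 44.01 = 0.03720; mass C = 0.03720 × 12.01 = 0.4467 g
mol H = 2 × (1.005 / 18.02) = 0.1115; mass H = 0.1115 × 1.008 = 0.1124 g
mass O = 1.154 − (0.5592) = 0.5948 g → mol O = 0.03718
Ratios (÷ 0.03718): C 1.001, H 3.000, O 1.000
Ratio ≈ 1:3:1, so the empirical formula is CH3O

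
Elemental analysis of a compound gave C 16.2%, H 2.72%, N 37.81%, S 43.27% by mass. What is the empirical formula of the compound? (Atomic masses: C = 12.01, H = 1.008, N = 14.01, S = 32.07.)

Assume 100 g: 16.2 g C, 2.72 g H, 37.81 g N, 43.27 g S.
C: 16.2 g ÷ 12.01 g/mol = 1.349 mol
H: 2.72 g ÷ 1.008 g/mol = 2.698 mol
N: 37.81 g ÷ 14.01 g/mol = 2.699 mol
S: 43.27 g ÷ 32.07 g/mol = 1.349 mol
Divide by the smallest (1.349 mol C): C 1.000, H 2.000, N 2.001, S 1.000
≈ 1:2:2:1 → CH2N2S

CH2N2S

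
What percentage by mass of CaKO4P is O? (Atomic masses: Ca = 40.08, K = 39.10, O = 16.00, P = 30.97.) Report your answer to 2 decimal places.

Molar mass = 1(40.08) + 1(39.10) + 4(16.00) + 1(30.97) = 174.150 g/mol
Mass of O per mole = 4 × 16.00 = 64.000 g
% O = 64.000 / 174.150 × 100 = 36.75%

36.75%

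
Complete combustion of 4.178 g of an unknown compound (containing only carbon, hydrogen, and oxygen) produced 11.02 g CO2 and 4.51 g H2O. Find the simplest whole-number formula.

C6H12O

mol C = 11.02 / 44.01 = 0.2504; mass C = 0.2504 × 12.01 = 3.007 g
mol H = 2 × (4.51 / 18.02) = 0.5006; mass H = 0.5006 × 1.008 = 0.5046 g
mass O = 4.178 − (3.512) = 0.6662 g → mol O = 0.04164
Divide by the smallest (0.04164 mol O): C 6.014, H 12.022, O 1.000
→ C6H12O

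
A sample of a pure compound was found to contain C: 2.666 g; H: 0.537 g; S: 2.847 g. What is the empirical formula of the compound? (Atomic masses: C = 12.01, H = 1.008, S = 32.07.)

Moles — C: 2.666 / 12.01 = 0.222 mol; H: 0.537 / 1.008 = 0.5327 mol; S: 2.847 / 32.07 = 0.08877 mol
Divide by the smallest (0.08877 mol S): C 2.501, H 6.001, S 1.000
Multiply by 2: C 5.00, H 12.00, S 2.00 → C5H12S2

C5H12S2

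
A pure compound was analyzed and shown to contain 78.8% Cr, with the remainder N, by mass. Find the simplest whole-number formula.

CrN

Assume 100 g: 78.8 g Cr, 21.2 g N.
n(Cr) = 78.8/52.00 = 1.515, n(N) = 21.2/14.01 = 1.513
Ratios (÷ 1.513): Cr 1.001, N 1.000
Ratio ≈ 1:1, so the empirical formula is CrN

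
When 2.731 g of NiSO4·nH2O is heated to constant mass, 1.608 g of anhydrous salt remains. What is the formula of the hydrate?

Mass of water lost = 2.731 − 1.608 = 1.123 g → 1.123 / 18.02 = 0.06232 mol H2O
Molar mass of NiSO4 = 154.76 g/mol → mol NiSO4 = 1.608 / 154.76 = 0.01039
n = 0.06232 / 0.01039 = 6.00 ≈ 6 → NiSO4·6H2O

NiSO4·6H2O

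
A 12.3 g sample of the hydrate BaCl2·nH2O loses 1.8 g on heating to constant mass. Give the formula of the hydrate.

BaCl2·2H2O

Mass of anhydrous BaCl2 = 12.3 − 1.8 = 10.5 g
mol H2O = 1.8 / 18.02 = 0.09989
Molar mass of BaCl2 = 208.23 g/mol → mol BaCl2 = 10.5 / 208.23 = 0.05043
n = 0.09989 / 0.05043 = 1.98 ≈ 2 → BaCl2·2H2O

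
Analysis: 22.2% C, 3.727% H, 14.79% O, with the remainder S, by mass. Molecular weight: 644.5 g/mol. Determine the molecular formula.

C12H24O6S12

Assume 100 g: 22.2 g C, 3.727 g H, 14.79 g O, 59.283 g S.
C: 22.2 g ÷ 12.01 g/mol = 1.848 mol
H: 3.727 g ÷ 1.008 g/mol = 3.697 mol
O: 14.79 g ÷ 16.00 g/mol = 0.9244 mol
S: 59.283 g ÷ 32.07 g/mol = 1.849 mol
Smallest is O at 0.9244 mol; normalising gives C 2.000, H 4.000, O 1.000, S 2.000
≈ 2:4:1:2 → C2H4OS2
Empirical-formula mass = 108.19 g/mol
n = 644.5 / 108.19 = 5.96 ≈ 6
Molecular formula = (C2H4OS2)×6 = C12H24O6S12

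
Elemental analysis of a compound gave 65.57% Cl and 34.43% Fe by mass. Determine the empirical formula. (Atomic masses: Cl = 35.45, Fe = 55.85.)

Assume 100 g: 65.57 g Cl, 34.43 g Fe.
Cl: 65.57 g ÷ 35.45 g/mol = 1.85 mol
Fe: 34.43 g ÷ 55.85 g/mol = 0.6165 mol
Smallest is Fe at 0.6165 mol; normalising gives Cl 3.000, Fe 1.000
Ratio ≈ 3:1, so the empirical formula is Cl3Fe

Cl3Fe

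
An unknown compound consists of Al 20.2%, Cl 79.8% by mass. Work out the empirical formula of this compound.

AlCl3

Assume 100 g: 20.2 g Al, 79.8 g Cl.
n(Al) = 20.2/26.98 = 0.7487, n(Cl) = 79.8/35.45 = 2.251
Ratios (÷ 0.7487): Al 1.000, Cl 3.007
≈ 1:3 → AlCl3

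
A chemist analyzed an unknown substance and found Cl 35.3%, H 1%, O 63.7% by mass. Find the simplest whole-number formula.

Assume 100 g: 35.3 g Cl, 1 g H, 63.7 g O.
Moles — Cl: 35.3 / 35.45 = 0.9958 mol; H: 1 / 1.008 = 0.9921 mol; O: 63.7 / 16.00 = 3.981 mol
Ratios (÷ 0.9921): Cl 1.004, H 1.000, O 4.013
Ratio ≈ 1:1:4, so the empirical formula is ClHO4

ClHO4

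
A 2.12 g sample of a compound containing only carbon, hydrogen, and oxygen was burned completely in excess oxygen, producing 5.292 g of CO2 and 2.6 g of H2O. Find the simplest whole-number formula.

C5H12O

mol C = 5.292 / 44.01 = 0.1202; mass C = 0.1202 × 12.01 = 1.444 g
mol H = 2 × (2.6 / 18.02) = 0.2886; mass H = 0.2886 × 1.008 = 0.2909 g
mass O = 2.12 − (1.735) = 0.3850 g → mol O = 0.02406
Smallest is O at 0.02406 mol; normalising gives C 4.998, H 11.993, O 1.000
Ratio ≈ 5:12:1, so the empirical formula is C5H12O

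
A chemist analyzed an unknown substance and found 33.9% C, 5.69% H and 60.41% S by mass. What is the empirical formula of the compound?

C3H6S2

Assume 100 g: 33.9 g C, 5.69 g H, 60.41 g S.
n(C) = 33.9/12.01 = 2.823, n(H) = 5.69/1.008 = 5.645, n(S) = 60.41/32.07 = 1.884
Divide by the smallest (1.884 mol S): C 1.498, H 2.997, S 1.000
Multiply by 2: C 3.00, H 5.99, S 2.00 → C3H6S2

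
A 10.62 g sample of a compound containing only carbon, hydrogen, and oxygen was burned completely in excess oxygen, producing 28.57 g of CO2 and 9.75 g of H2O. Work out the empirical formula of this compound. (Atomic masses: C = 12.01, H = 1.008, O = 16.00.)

C6H10O

mol C = 28.57 / 44.01 = 0.6492; mass C = 0.6492 × 12.01 = 7.797 g
mol H = 2 × (9.75 / 18.02) = 1.082; mass H = 1.082 × 1.008 = 1.091 g
mass O = 10.62 − (8.887) = 1.733 g → mol O = 0.1083
Smallest is O at 0.1083 mol; normalising gives C 5.995, H 9.993, O 1.000
→ C6H10O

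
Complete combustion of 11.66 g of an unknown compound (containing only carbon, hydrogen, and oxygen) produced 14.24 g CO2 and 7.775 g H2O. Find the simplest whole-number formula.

C3H8O4

mol C = 14.24 / 44.01 = 0.3236; mass C = 0.3236 × 12.01 = 3.886 g
mol H = 2 × (7.775 / 18.02) = 0.8629; mass H = 0.8629 × 1.008 = 0.8698 g
mass O = 11.66 − (4.756) = 6.904 g → mol O = 0.4315
Divide by the smallest (0.3236 mol C): C 1.000, H 2.667, O 1.334
Scaling by 3: C 3.00, H 8.00, O 4.00 → C3H8O4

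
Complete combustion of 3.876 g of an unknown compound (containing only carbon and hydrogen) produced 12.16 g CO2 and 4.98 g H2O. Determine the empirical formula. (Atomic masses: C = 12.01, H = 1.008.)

CH2

mol C = 12.16 / 44.01 = 0.2763; mass C = 0.2763 × 12.01 = 3.318 g
mol H = 2 × (4.98 / 18.02) = 0.5527; mass H = 0.5527 × 1.008 = 0.5571 g
Smallest is C at 0.2763 mol; normalising gives C 1.000, H 2.000
Ratio ≈ 1:2, so the empirical formula is CH2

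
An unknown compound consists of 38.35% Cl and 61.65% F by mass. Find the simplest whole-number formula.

ClF3

Assume 100 g: 38.35 g Cl, 61.65 g F.
Moles — Cl: 38.35 / 35.45 = 1.082 mol; F: 61.65 / 19.00 = 3.245 mol
Divide by the smallest (1.082 mol Cl): Cl 1.000, F 2.999
Ratio ≈ 1:3, so the empirical formula is ClF3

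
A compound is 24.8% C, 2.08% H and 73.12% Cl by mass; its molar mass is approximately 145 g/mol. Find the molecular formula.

C3H3Cl3

Assume 100 g: 24.8 g C, 2.08 g H, 73.12 g Cl.
Moles — C: 24.8 / 12.01 = 2.065 mol; H: 2.08 / 1.008 = 2.063 mol; Cl: 73.12 / 35.45 = 2.063 mol
Smallest is Cl at 2.063 mol; normalising gives C 1.001, H 1.000, Cl 1.000
≈ 1:1:1 → CHCl
Empirical-formula mass = 48.47 g/mol
n = 145 / 48.47 = 2.99 ≈ 3
Molecular formula = (CHCl)×3 = C3H3Cl3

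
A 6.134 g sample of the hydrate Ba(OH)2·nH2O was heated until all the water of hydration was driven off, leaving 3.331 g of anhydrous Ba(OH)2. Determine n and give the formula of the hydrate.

Ba(OH)2·8H2O

Mass of water lost = 6.134 − 3.331 = 2.803 g → 2.803 / 18.02 = 0.1555 mol H2O
Molar mass of Ba(OH)2 = 171.35 g/mol → mol Ba(OH)2 = 3.331 / 171.35 = 0.01944
n = 0.1555 / 0.01944 = 8.00 ≈ 8 → Ba(OH)2·8H2O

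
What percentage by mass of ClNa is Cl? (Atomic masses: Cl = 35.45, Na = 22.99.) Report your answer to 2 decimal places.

60.66%

Molar mass = 1(35.45) + 1(22.99) = 58.440 g/mol
Mass of Cl per mole = 1 × 35.45 = 35.450 g
% Cl = 35.450 / 58.440 × 100 = 60.66%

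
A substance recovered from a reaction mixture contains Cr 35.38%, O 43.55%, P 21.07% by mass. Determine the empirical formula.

CrO4P

Assume 100 g: 35.38 g Cr, 43.55 g O, 21.07 g P.
Moles — Cr: 35.38 / 52.00 = 0.6804 mol; O: 43.55 / 16.00 = 2.722 mol; P: 21.07 / 30.97 = 0.6803 mol
Divide by the smallest (0.6803 mol P): Cr 1.000, O 4.001, P 1.000
Ratio ≈ 1:4:1, so the empirical formula is CrO4P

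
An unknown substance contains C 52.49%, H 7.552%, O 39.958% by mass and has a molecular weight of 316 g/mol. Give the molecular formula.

Assume 100 g: 52.49 g C, 7.552 g H, 39.958 g O.
n(C) = 52.49/12.01 = 4.371, n(H) = 7.552/1.008 = 7.492, n(O) = 39.958/16.00 = 2.497
Ratios (÷ 2.497): C 1.750, H 3.000, O 1.000
Multiply by 4: C 7.00, H 12.00, O 4.00 → C7H12O4
Empirical-formula mass = 160.17 g/mol
n = 316 / 160.17 = 1.97 ≈ 2
Molecular formula = (C7H12O4)×2 = C14H24O8

C14H24O8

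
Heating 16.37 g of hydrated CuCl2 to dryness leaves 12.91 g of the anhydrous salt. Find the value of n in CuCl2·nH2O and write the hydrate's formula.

Mass of water lost = 16.37 − 12.91 = 3.46 g → 3.46 / 18.02 = 0.192 mol H2O
Molar mass of CuCl2 = 134.45 g/mol → mol CuCl2 = 12.91 / 134.45 = 0.09602
n = 0.192 / 0.09602 = 2.00 ≈ 2 → CuCl2·2H2O

CuCl2·2H2O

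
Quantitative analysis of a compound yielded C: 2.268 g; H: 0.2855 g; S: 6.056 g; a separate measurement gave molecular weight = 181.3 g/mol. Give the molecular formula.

Moles — C: 2.268 / 12.01 = 0.1888 mol; H: 0.2855 / 1.008 = 0.2832 mol; S: 6.056 / 32.07 = 0.1888 mol
Smallest is S at 0.1888 mol; normalising gives C 1.000, H 1.500, S 1.000
Scaling by 2: C 2.00, H 3.00, S 2.00 → C2H3S2
Empirical-formula mass = 91.18 g/mol
n = 181.3 / 91.18 = 1.99 ≈ 2
Molecular formula = (C2H3S2)×2 = C4H6S4

C4H6S4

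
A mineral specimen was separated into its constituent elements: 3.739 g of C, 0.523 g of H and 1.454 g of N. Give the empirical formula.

C3H5N

Moles — C: 3.739 / 12.01 = 0.3113 mol; H: 0.523 / 1.008 = 0.5188 mol; N: 1.454 / 14.01 = 0.1038 mol
Smallest is N at 0.1038 mol; normalising gives C 3.000, H 4.999, N 1.000
→ C3H5N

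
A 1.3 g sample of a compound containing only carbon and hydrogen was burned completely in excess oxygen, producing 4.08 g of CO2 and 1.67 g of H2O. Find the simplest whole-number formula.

CH2

mol C = 4.08 / 44.01 = 0.09271; mass C = 0.09271 × 12.01 = 1.113 g
mol H = 2 × (1.67 / 18.02) = 0.1853; mass H = 0.1853 × 1.008 = 0.1868 g
Smallest is C at 0.09271 mol; normalising gives C 1.000, H 1.999
≈ 1:2 → CH2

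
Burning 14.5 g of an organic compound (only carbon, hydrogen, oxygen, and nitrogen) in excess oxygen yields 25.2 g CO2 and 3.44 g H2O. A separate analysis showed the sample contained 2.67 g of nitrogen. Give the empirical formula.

C6H4N2O3

mol C = 25.2 / 44.01 = 0.5726; mass C = 0.5726 × 12.01 = 6.877 g
mol H = 2 × (3.44 / 18.02) = 0.3818; mass H = 0.3818 × 1.008 = 0.3849 g
mol N = 2.67 / 14.01 = 0.1906
mass O = 14.5 − (9.932) = 4.568 g → mol O = 0.2855
Divide by the smallest (0.1906 mol N): C 3.005, H 2.003, N 1.000, O 1.498
×2: C 6.01, H 4.01, N 2.00, O 3.00 → C6H4N2O3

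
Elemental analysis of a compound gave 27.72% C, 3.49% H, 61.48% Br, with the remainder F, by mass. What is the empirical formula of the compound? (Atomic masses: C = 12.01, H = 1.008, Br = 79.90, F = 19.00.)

Assume 100 g: 27.72 g C, 3.49 g H, 61.48 g Br, 7.31 g F.
n(C) = 27.72/12.01 = 2.308, n(H) = 3.49/1.008 = 3.462, n(Br) = 61.48/79.90 = 0.7695, n(F) = 7.31/19.00 = 0.3847
Divide by the smallest (0.3847 mol F): C 5.999, H 8.999, Br 2.000, F 1.000
Ratio ≈ 6:9:2:1, so the empirical formula is C6H9Br2F

C6H9Br2F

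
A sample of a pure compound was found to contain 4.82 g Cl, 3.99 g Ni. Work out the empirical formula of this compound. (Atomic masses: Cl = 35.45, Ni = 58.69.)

n(Cl) = 4.82/35.45 = 0.136, n(Ni) = 3.99/58.69 = 0.06798
Ratios (÷ 0.06798): Cl 2.000, Ni 1.000
→ Cl2Ni

Cl2Ni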